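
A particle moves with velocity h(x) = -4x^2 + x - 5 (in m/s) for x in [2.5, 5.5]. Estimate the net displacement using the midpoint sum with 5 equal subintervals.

-203.64

Δx = (5.5 − 2.5)/5 = 0.6.
Midpoints: 2.8, 3.4, 4, 4.6, 5.2.
h(2.8) = -33.56, h(3.4) = -47.84, h(4) = -65, h(4.6) = -85.04, h(5.2) = -107.96.
Sum = Δx · [h(2.8) + h(3.4) + h(4) + h(4.6) + h(5.2)].
Sum = -203.64.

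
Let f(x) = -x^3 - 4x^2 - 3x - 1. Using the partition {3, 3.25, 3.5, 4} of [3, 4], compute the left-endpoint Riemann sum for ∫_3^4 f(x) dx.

-91.76953125

Subinterval widths: 0.25, 0.25, 0.5.
Left endpoints: 3, 3.25, 3.5.
f(3) = -73, f(3.25) = -87.328125, f(3.5) = -103.375.
Sum = Σ Δx_i · f(x_i).
Sum = -91.76953125.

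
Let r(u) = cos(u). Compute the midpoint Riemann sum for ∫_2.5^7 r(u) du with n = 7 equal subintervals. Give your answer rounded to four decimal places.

0.0595

Δu = (7 − 2.5)/7 = 9/14.
Midpoints: 79/28, 97/28, 115/28, 4.75, 151/28, 169/28, 187/28.
r(79/28) ≈ -0.9492, r(97/28) ≈ -0.9484, r(115/28) ≈ -0.5690, r(4.75) ≈ 0.0376, r(151/28) ≈ 0.6292, r(169/28) ≈ 0.9695, r(187/28) ≈ 0.9228.
Sum = Δu · [r(79/28) + r(97/28) + r(115/28) + ...].
Sum ≈ 0.0595.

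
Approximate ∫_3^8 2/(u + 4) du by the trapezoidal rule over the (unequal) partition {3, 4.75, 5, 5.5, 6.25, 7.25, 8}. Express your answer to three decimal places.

1.082

Subinterval widths: 1.75, 0.25, 0.5, 0.75, 1, 0.75.
f(3) = 2/7, f(4.75) = 8/35, f(5) = 2/9, f(5.5) = 4/19, f(6.25) = 8/41, f(7.25) = 8/45, f(8) = 1/6.
On each subinterval the trapezoid contributes (Δu_i/2)·[f(u_{i-1}) + f(u_i)].
Sum ≈ 1.082.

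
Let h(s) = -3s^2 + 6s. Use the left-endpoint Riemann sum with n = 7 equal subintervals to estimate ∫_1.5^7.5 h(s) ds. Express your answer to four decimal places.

-204.7041

Δs = (7.5 − 1.5)/7 = 6/7.
Left endpoints: 1.5, 33/14, 45/14, 57/14, 69/14, 81/14, 93/14.
h(1.5) = 2.25, h(33/14) = -495/196, h(45/14) = -2295/196, h(57/14) = -4959/196, h(69/14) = -8487/196, h(81/14) = -12879/196, h(93/14) = -18135/196.
Sum = Δs · [h(1.5) + h(33/14) + h(45/14) + ...].
Sum ≈ -204.7041.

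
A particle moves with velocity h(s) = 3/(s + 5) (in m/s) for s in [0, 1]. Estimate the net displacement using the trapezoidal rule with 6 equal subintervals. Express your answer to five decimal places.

Δs = (1 − 0)/6 = 1/6.
h(0) = 0.6, h(1/6) = 18/31, h(1/3) = 0.5625, h(0.5) = 6/11, h(2/3) = 9/17, h(5/6) = 18/35, h(1) = 0.5.
T_6 = (Δs/2)·[h(s_0) + 2h(s_1) + ... + 2h(s_{5}) + h(s_6)].
Sum ≈ 0.54705.

0.54705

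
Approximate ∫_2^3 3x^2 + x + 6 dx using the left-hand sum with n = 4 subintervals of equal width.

Δx = (3 − 2)/4 = 0.25.
Left endpoints: 2, 2.25, 2.5, 2.75.
f(2) = 20, f(2.25) = 23.4375, f(2.5) = 27.25, f(2.75) = 31.4375.
Sum = Δx · [f(2) + f(2.25) + f(2.5) + f(2.75)].
Sum = 25.53125.

25.53125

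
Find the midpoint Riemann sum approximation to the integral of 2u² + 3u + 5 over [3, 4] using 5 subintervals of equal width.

Δu = (4 − 3)/5 = 0.2.
Midpoints: 3.1, 3.3, 3.5, 3.7, 3.9.
f(3.1) = 33.52, f(3.3) = 36.68, f(3.5) = 40, f(3.7) = 43.48, f(3.9) = 47.12.
Sum = Δu · [f(3.1) + f(3.3) + f(3.5) + f(3.7) + f(3.9)].
Sum = 40.16.

40.16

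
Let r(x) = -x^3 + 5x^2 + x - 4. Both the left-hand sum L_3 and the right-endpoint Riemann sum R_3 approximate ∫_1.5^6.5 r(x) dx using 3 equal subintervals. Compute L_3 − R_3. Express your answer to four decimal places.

L_3 ≈ 46.087963.
R_3 ≈ -64.328704.
L_3 − R_3 ≈ 110.4167.

110.4167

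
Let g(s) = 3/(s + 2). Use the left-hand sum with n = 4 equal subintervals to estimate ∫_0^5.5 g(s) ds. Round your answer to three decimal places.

4.827

Δs = (5.5 − 0)/4 = 1.375.
Left endpoints: 0, 1.375, 2.75, 4.125.
g(0) = 1.5, g(1.375) = 8/9, g(2.75) = 12/19, g(4.125) = 24/49.
Sum = Δs · [g(0) + g(1.375) + g(2.75) + g(4.125)].
Sum ≈ 4.827.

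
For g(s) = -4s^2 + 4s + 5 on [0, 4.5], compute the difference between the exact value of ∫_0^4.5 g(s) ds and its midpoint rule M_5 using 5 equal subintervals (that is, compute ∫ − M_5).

-1.215

Exact integral: ∫_0^4.5 g(s) ds = -58.5.
M_5 = -57.285.
Error = -58.5 − (-57.285) = -1.215.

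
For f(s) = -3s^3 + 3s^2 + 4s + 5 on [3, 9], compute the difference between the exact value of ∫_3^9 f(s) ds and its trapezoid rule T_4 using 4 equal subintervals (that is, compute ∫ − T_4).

114.75

Exact integral: ∫_3^9 f(s) ds = -3984.
T_4 = -4098.75.
Error = -3984 − (-4098.75) = 114.75.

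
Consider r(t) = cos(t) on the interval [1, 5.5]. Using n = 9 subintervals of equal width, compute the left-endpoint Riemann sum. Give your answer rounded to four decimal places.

-1.5567

Δt = (5.5 − 1)/9 = 0.5.
Left endpoints: 1, 1.5, 2, 2.5, 3, 3.5, 4, 4.5, 5.
r(1) ≈ 0.5403, r(1.5) ≈ 0.0707, r(2) ≈ -0.4161, r(2.5) ≈ -0.8011, r(3) ≈ -0.9900, r(3.5) ≈ -0.9365, r(4) ≈ -0.6536, r(4.5) ≈ -0.2108, r(5) ≈ 0.2837.
Sum = Δt · [r(1) + r(1.5) + r(2) + ...].
Sum ≈ -1.5567.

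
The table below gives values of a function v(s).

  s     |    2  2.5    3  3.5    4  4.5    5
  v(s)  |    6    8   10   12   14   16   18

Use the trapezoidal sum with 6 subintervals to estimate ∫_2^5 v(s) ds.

36

Δs = 0.5.
T_6 = (0.5/2)·[6 + 2·8 + 2·10 + 2·12 + 2·14 + 2·16 + 18] = 36.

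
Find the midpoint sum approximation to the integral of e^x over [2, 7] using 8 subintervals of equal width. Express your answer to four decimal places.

Δx = (7 − 2)/8 = 0.625.
Midpoints: 2.3125, 2.9375, 3.5625, 4.1875, 4.8125, 5.4375, 6.0625, 6.6875.
f(2.3125) ≈ 10.0996, f(2.9375) ≈ 18.8686, f(3.5625) ≈ 35.2512, f(4.1875) ≈ 65.8579, f(4.8125) ≈ 123.0388, f(5.4375) ≈ 229.8668, f(6.0625) ≈ 429.4477, f(6.6875) ≈ 802.3140.
Sum = Δx · [f(2.3125) + f(2.9375) + f(3.5625) + ...].
Sum ≈ 1071.7154.

1071.7154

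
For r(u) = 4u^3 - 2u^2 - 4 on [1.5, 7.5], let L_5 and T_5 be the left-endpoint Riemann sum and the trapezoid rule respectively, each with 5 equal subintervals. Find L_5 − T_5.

-939.6

L_5 = 1991.28.
T_5 = 2930.88.
L_5 − T_5 = -939.6.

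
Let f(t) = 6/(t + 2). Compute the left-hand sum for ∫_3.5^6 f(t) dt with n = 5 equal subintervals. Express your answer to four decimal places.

Δt = (6 − 3.5)/5 = 0.5.
Left endpoints: 3.5, 4, 4.5, 5, 5.5.
f(3.5) = 12/11, f(4) = 1, f(4.5) = 12/13, f(5) = 6/7, f(5.5) = 0.8.
Sum = Δt · [f(3.5) + f(4) + f(4.5) + f(5) + f(5.5)].
Sum ≈ 2.3356.

2.3356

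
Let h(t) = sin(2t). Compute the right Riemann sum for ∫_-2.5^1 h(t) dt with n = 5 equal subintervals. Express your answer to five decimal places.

Δt = (1 − (-2.5))/5 = 0.7.
Right endpoints: -1.8, -1.1, -0.4, 0.3, 1.
h(-1.8) ≈ 0.44252, h(-1.1) ≈ -0.80850, h(-0.4) ≈ -0.71736, h(0.3) ≈ 0.56464, h(1) ≈ 0.90930.
Sum = Δt · [h(-1.8) + h(-1.1) + h(-0.4) + h(0.3) + h(1)].
Sum ≈ 0.27343.

0.27343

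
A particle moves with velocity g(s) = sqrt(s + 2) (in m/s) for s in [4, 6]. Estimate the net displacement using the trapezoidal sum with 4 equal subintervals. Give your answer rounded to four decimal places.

Δs = (6 − 4)/4 = 0.5.
g(4) ≈ 2.4495, g(4.5) ≈ 2.5495, g(5) ≈ 2.6458, g(5.5) ≈ 2.7386, g(6) ≈ 2.8284.
T_4 = (Δs/2)·[g(s_0) + 2g(s_1) + 2g(s_2) + 2g(s_3) + g(s_4)].
Sum ≈ 5.2864.

5.2864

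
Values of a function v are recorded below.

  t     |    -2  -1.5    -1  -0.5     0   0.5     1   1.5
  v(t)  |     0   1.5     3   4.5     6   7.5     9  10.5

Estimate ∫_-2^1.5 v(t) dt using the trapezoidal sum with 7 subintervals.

18.375

Δt = 0.5.
T_7 = (0.5/2)·[0 + 2·1.5 + 2·3 + 2·4.5 + 2·6 + 2·7.5 + 2·9 + 10.5] = 18.375.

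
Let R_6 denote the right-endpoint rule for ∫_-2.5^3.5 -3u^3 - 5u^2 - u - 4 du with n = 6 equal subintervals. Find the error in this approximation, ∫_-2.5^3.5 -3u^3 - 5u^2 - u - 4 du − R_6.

115.25

Exact integral: ∫_-2.5^3.5 f(u) du = -207.75.
R_6 = -323.
Error = -207.75 − (-323) = 115.25.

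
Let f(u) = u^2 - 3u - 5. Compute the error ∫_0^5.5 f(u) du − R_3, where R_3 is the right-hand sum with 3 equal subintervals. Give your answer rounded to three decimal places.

Exact integral: ∫_0^5.5 f(u) du ≈ -17.41667.
R_3 ≈ -1.73148.
Error ≈ -17.41667 − (-1.73148) ≈ -15.685.

-15.685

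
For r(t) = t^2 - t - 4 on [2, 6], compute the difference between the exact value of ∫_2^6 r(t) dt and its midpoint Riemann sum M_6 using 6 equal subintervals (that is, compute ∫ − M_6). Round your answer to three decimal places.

0.148

Exact integral: ∫_2^6 r(t) dt ≈ 37.33333.
M_6 ≈ 37.18519.
Error ≈ 37.33333 − 37.18519 ≈ 0.148.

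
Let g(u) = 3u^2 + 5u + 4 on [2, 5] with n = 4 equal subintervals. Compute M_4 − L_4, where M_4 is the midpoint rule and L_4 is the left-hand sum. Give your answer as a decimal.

27.984375

M_4 = 181.078125.
L_4 = 153.09375.
M_4 − L_4 = 27.984375.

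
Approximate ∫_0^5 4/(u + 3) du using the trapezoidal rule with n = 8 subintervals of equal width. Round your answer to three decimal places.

Δu = (5 − 0)/8 = 0.625.
f(0) = 4/3, f(0.625) = 32/29, f(1.25) = 16/17, f(1.875) = 32/39, f(2.5) = 8/11, f(3.125) = 32/49, f(3.75) = 16/27, f(4.375) = 32/59, f(5) = 0.5.
T_8 = (Δu/2)·[f(u_0) + 2f(u_1) + ... + 2f(u_{7}) + f(u_8)].
Sum ≈ 3.936.

3.936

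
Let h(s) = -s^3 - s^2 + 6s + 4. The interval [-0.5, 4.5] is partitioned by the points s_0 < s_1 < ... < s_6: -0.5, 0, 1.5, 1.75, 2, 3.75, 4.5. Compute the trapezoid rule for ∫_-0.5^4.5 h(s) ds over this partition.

-64.3203125

Subinterval widths: 0.5, 1.5, 0.25, 0.25, 1.75, 0.75.
h(-0.5) = 0.875, h(0) = 4, h(1.5) = 7.375, h(1.75) = 6.078125, h(2) = 4, h(3.75) = -40.296875, h(4.5) = -80.375.
On each subinterval the trapezoid contributes (Δs_i/2)·[h(s_{i-1}) + h(s_i)].
Sum = -64.3203125.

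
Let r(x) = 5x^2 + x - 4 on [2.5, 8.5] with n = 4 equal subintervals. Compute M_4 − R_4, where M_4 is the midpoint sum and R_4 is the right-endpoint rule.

-268.875

M_4 = 1000.875.
R_4 = 1269.75.
M_4 − R_4 = -268.875.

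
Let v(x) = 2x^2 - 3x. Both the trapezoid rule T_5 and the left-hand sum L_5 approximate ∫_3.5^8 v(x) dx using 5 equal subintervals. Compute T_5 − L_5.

T_5 = 236.34.
L_5 = 195.84.
T_5 − L_5 = 40.5.

40.5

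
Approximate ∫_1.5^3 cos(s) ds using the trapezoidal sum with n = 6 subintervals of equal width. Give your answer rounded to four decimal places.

Δs = (3 − 1.5)/6 = 0.25.
f(1.5) ≈ 0.0707, f(1.75) ≈ -0.1782, f(2) ≈ -0.4161, f(2.25) ≈ -0.6282, f(2.5) ≈ -0.8011, f(2.75) ≈ -0.9243, f(3) ≈ -0.9900.
T_6 = (Δs/2)·[f(s_0) + 2f(s_1) + ... + 2f(s_{5}) + f(s_6)].
Sum ≈ -0.8519.

-0.8519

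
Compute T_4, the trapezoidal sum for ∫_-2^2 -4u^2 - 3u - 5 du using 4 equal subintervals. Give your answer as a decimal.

-44

Δu = (2 − (-2))/4 = 1.
f(-2) = -15, f(-1) = -6, f(0) = -5, f(1) = -12, f(2) = -27.
T_4 = (Δu/2)·[f(u_0) + 2f(u_1) + 2f(u_2) + 2f(u_3) + f(u_4)].
Sum = -44.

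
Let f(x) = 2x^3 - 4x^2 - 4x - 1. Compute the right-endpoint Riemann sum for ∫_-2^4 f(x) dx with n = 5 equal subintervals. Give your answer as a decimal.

Δx = (4 − (-2))/5 = 1.2.
Right endpoints: -0.8, 0.4, 1.6, 2.8, 4.
f(-0.8) = -1.384, f(0.4) = -3.112, f(1.6) = -9.448, f(2.8) = 0.344, f(4) = 47.
Sum = Δx · [f(-0.8) + f(0.4) + f(1.6) + f(2.8) + f(4)].
Sum = 40.08.

40.08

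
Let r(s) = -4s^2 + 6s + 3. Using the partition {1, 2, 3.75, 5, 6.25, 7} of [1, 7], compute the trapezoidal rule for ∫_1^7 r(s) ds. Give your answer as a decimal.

Subinterval widths: 1, 1.75, 1.25, 1.25, 0.75.
r(1) = 5, r(2) = -1, r(3.75) = -30.75, r(5) = -67, r(6.25) = -115.75, r(7) = -151.
On each subinterval the trapezoid contributes (Δs_i/2)·[r(s_{i-1}) + r(s_i)].
Sum = -301.125.

-301.125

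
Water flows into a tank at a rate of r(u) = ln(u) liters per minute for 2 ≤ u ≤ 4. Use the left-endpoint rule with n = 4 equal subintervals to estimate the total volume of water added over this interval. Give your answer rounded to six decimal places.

1.980407

Δu = (4 − 2)/4 = 0.5.
Left endpoints: 2, 2.5, 3, 3.5.
r(2) ≈ 0.693147, r(2.5) ≈ 0.916291, r(3) ≈ 1.098612, r(3.5) ≈ 1.252763.
Sum = Δu · [r(2) + r(2.5) + r(3) + r(3.5)].
Sum ≈ 1.980407.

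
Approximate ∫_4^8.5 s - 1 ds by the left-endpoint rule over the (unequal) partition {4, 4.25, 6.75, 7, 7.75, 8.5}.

19.875

Subinterval widths: 0.25, 2.5, 0.25, 0.75, 0.75.
Left endpoints: 4, 4.25, 6.75, 7, 7.75.
f(4) = 3, f(4.25) = 3.25, f(6.75) = 5.75, f(7) = 6, f(7.75) = 6.75.
Sum = Σ Δs_i · f(s_i).
Sum = 19.875.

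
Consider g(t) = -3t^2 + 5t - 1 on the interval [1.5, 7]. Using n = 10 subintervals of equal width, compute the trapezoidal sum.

-229.081875

Δt = (7 − 1.5)/10 = 0.55.
g(1.5) = -0.25, g(2.05) = -3.3575, g(2.6) = -8.28, g(3.15) = -15.0175, g(3.7) = -23.57, g(4.25) = -33.9375, g(4.8) = -46.12, g(5.35) = -60.1175, g(5.9) = -75.93, g(6.45) = -93.5575, g(7) = -113.
T_10 = (Δt/2)·[g(t_0) + 2g(t_1) + ... + 2g(t_{9}) + g(t_10)].
Sum = -229.081875.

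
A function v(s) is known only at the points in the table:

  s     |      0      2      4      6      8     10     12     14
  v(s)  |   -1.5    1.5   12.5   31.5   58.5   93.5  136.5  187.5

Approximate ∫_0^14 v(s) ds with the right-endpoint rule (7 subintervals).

Δs = 2.
Sum = 2·[1.5 + 12.5 + 31.5 + 58.5 + 93.5 + 136.5 + 187.5] = 1043.

1043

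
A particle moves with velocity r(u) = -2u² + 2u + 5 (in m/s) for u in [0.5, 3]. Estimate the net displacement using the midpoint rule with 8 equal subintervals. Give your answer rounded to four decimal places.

3.3740

Δu = (3 − 0.5)/8 = 0.3125.
Midpoints: 0.65625, 0.96875, 1.28125, 1.59375, 1.90625, 2.21875, 2.53125, 2.84375.
r(0.65625) = 2791/512, r(0.96875) = 2591/512, r(1.28125) = 2191/512, r(1.59375) = 1591/512, r(1.90625) = 791/512, r(2.21875) = -209/512, r(2.53125) = -1409/512, r(2.84375) = -2809/512.
Sum = Δu · [r(0.65625) + r(0.96875) + r(1.28125) + ...].
Sum ≈ 3.3740.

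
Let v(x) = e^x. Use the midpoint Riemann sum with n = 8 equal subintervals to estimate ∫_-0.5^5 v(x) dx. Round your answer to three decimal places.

Δx = (5 − (-0.5))/8 = 0.6875.
Midpoints: -0.15625, 0.53125, 1.21875, 1.90625, 2.59375, 3.28125, 3.96875, 4.65625.
v(-0.15625) ≈ 0.855, v(0.53125) ≈ 1.701, v(1.21875) ≈ 3.383, v(1.90625) ≈ 6.728, v(2.59375) ≈ 13.380, v(3.28125) ≈ 26.609, v(3.96875) ≈ 52.918, v(4.65625) ≈ 105.241.
Sum = Δx · [v(-0.15625) + v(0.53125) + v(1.21875) + ...].
Sum ≈ 144.935.

144.935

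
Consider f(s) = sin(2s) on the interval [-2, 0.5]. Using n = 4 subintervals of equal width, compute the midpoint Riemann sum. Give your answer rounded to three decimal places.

-0.638

Δs = (0.5 − (-2))/4 = 0.625.
Midpoints: -1.6875, -1.0625, -0.4375, 0.1875.
f(-1.6875) ≈ 0.231, f(-1.0625) ≈ -0.850, f(-0.4375) ≈ -0.768, f(0.1875) ≈ 0.366.
Sum = Δs · [f(-1.6875) + f(-1.0625) + f(-0.4375) + f(0.1875)].
Sum ≈ -0.638.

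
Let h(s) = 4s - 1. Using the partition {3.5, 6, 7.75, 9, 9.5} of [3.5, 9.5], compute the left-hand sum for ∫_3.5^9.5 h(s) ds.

127.75

Subinterval widths: 2.5, 1.75, 1.25, 0.5.
Left endpoints: 3.5, 6, 7.75, 9.
h(3.5) = 13, h(6) = 23, h(7.75) = 30, h(9) = 35.
Sum = Σ Δs_i · h(s_i).
Sum = 127.75.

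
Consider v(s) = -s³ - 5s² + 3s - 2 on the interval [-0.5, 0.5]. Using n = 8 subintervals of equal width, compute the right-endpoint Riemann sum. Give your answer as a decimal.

Δs = (0.5 − (-0.5))/8 = 0.125.
Right endpoints: -0.375, -0.25, -0.125, 0, 0.125, 0.25, 0.375, 0.5.
v(-0.375) = -1933/512, v(-0.25) = -3.046875, v(-0.125) = -1255/512, v(0) = -2, v(0.125) = -873/512, v(0.25) = -1.578125, v(0.375) = -835/512, v(0.5) = -1.875.
Sum = Δs · [v(-0.375) + v(-0.25) + v(-0.125) + ...].
Sum = -2.2578125.

-2.2578125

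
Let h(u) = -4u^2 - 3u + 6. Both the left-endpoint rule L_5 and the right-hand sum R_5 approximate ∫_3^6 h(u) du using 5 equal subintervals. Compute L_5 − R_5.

L_5 = -240.12.
R_5 = -310.32.
L_5 − R_5 = 70.2.

70.2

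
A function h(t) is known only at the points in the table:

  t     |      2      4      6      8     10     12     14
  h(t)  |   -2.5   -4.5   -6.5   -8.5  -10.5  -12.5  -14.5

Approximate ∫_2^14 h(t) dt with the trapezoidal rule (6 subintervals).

-102

Δt = 2.
T_6 = (2/2)·[(-2.5) + 2·(-4.5) + 2·(-6.5) + 2·(-8.5) + 2·(-10.5) + 2·(-12.5) + (-14.5)] = -102.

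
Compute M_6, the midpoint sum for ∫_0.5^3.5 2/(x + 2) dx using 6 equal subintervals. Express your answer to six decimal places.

Δx = (3.5 − 0.5)/6 = 0.5.
Midpoints: 0.75, 1.25, 1.75, 2.25, 2.75, 3.25.
f(0.75) = 8/11, f(1.25) = 8/13, f(1.75) = 8/15, f(2.25) = 8/17, f(2.75) = 8/19, f(3.25) = 8/21.
Sum = Δx · [f(0.75) + f(1.25) + f(1.75) + ...].
Sum ≈ 1.574292.

1.574292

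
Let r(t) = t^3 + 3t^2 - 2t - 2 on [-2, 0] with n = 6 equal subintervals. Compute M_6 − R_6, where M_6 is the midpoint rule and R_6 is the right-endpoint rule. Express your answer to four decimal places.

1.3333

M_6 = 4.
R_6 ≈ 2.666667.
M_6 − R_6 ≈ 1.3333.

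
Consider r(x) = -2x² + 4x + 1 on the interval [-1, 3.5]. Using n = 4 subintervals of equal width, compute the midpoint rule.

Δx = (3.5 − (-1))/4 = 1.125.
Midpoints: -0.4375, 0.6875, 1.8125, 2.9375.
r(-0.4375) = -1.1328125, r(0.6875) = 2.8046875, r(1.8125) = 1.6796875, r(2.9375) = -4.5078125.
Sum = Δx · [r(-0.4375) + r(0.6875) + r(1.8125) + r(2.9375)].
Sum = -1.30078125.

-1.30078125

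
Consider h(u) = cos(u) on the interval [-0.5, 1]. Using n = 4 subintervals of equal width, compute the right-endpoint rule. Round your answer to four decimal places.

1.2421

Δu = (1 − (-0.5))/4 = 0.375.
Right endpoints: -0.125, 0.25, 0.625, 1.
h(-0.125) ≈ 0.9922, h(0.25) ≈ 0.9689, h(0.625) ≈ 0.8110, h(1) ≈ 0.5403.
Sum = Δu · [h(-0.125) + h(0.25) + h(0.625) + h(1)].
Sum ≈ 1.2421.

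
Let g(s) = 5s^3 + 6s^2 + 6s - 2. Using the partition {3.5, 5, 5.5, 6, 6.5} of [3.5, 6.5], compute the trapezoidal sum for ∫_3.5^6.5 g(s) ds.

Subinterval widths: 1.5, 0.5, 0.5, 0.5.
g(3.5) = 306.875, g(5) = 803, g(5.5) = 1044.375, g(6) = 1330, g(6.5) = 1663.625.
On each subinterval the trapezoid contributes (Δs_i/2)·[g(s_{i-1}) + g(s_i)].
Sum = 2636.25.

2636.25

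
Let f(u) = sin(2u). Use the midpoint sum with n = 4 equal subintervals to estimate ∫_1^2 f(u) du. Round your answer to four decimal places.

0.1200

Δu = (2 − 1)/4 = 0.25.
Midpoints: 1.125, 1.375, 1.625, 1.875.
f(1.125) ≈ 0.7781, f(1.375) ≈ 0.3817, f(1.625) ≈ -0.1082, f(1.875) ≈ -0.5716.
Sum = Δu · [f(1.125) + f(1.375) + f(1.625) + f(1.875)].
Sum ≈ 0.1200.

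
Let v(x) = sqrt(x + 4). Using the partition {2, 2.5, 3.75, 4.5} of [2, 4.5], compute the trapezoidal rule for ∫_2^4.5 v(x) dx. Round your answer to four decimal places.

Subinterval widths: 0.5, 1.25, 0.75.
v(2) ≈ 2.4495, v(2.5) ≈ 2.5495, v(3.75) ≈ 2.7839, v(4.5) ≈ 2.9155.
On each subinterval the trapezoid contributes (Δx_i/2)·[v(x_{i-1}) + v(x_i)].
Sum ≈ 6.7204.

6.7204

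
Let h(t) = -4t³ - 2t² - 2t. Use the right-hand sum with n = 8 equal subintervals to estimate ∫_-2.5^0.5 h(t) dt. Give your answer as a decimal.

Δt = (0.5 − (-2.5))/8 = 0.375.
Right endpoints: -2.125, -1.75, -1.375, -1, -0.625, -0.25, 0.125, 0.5.
h(-2.125) = 33.6015625, h(-1.75) = 18.8125, h(-1.375) = 9.3671875, h(-1) = 4, h(-0.625) = 1.4453125, h(-0.25) = 0.4375, h(0.125) = -0.2890625, h(0.5) = -2.
Sum = Δt · [h(-2.125) + h(-1.75) + h(-1.375) + ...].
Sum = 24.515625.

24.515625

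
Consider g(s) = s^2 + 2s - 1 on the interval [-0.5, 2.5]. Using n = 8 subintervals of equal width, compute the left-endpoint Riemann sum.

6.0703125

Δs = (2.5 − (-0.5))/8 = 0.375.
Left endpoints: -0.5, -0.125, 0.25, 0.625, 1, 1.375, 1.75, 2.125.
g(-0.5) = -1.75, g(-0.125) = -1.234375, g(0.25) = -0.4375, g(0.625) = 0.640625, g(1) = 2, g(1.375) = 3.640625, g(1.75) = 5.5625, g(2.125) = 7.765625.
Sum = Δs · [g(-0.5) + g(-0.125) + g(0.25) + ...].
Sum = 6.0703125.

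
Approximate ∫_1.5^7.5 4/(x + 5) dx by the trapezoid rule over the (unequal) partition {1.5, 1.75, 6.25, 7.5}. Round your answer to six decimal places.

2.706553

Subinterval widths: 0.25, 4.5, 1.25.
f(1.5) = 8/13, f(1.75) = 16/27, f(6.25) = 16/45, f(7.5) = 0.32.
On each subinterval the trapezoid contributes (Δx_i/2)·[f(x_{i-1}) + f(x_i)].
Sum ≈ 2.706553.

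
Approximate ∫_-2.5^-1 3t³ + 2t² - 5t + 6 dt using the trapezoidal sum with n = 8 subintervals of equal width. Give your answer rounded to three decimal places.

Δt = (-1 − (-2.5))/8 = 0.1875.
f(-2.5) = -15.875, f(-2.3125) = -36215/4096, f(-2.125) = -1603/512, f(-1.9375) = 5635/4096, f(-1.75) = 4.796875, f(-1.5625) = 29701/4096, f(-1.375) = 4535/512, f(-1.1875) = 39871/4096, f(-1) = 10.
T_8 = (Δt/2)·[f(t_0) + 2f(t_1) + ... + 2f(t_{7}) + f(t_8)].
Sum ≈ 3.207.

3.207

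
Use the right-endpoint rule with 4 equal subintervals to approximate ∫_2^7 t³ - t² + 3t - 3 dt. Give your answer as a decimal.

743.984375

Δt = (7 − 2)/4 = 1.25.
Right endpoints: 3.25, 4.5, 5.75, 7.
f(3.25) = 30.515625, f(4.5) = 81.375, f(5.75) = 171.296875, f(7) = 312.
Sum = Δt · [f(3.25) + f(4.5) + f(5.75) + f(7)].
Sum = 743.984375.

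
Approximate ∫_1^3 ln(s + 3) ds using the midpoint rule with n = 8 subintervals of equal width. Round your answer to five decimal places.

3.20560

Δs = (3 − 1)/8 = 0.25.
Midpoints: 1.125, 1.375, 1.625, 1.875, 2.125, 2.375, 2.625, 2.875.
f(1.125) ≈ 1.41707, f(1.375) ≈ 1.47591, f(1.625) ≈ 1.53148, f(1.875) ≈ 1.58412, f(2.125) ≈ 1.63413, f(2.375) ≈ 1.68176, f(2.625) ≈ 1.72722, f(2.875) ≈ 1.77071.
Sum = Δs · [f(1.125) + f(1.375) + f(1.625) + ...].
Sum ≈ 3.20560.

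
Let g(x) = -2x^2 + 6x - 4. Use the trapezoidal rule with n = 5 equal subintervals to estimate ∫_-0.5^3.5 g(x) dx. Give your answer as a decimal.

-9.52

Δx = (3.5 − (-0.5))/5 = 0.8.
g(-0.5) = -7.5, g(0.3) = -2.38, g(1.1) = 0.18, g(1.9) = 0.18, g(2.7) = -2.38, g(3.5) = -7.5.
T_5 = (Δx/2)·[g(x_0) + 2g(x_1) + ... + 2g(x_{4}) + g(x_5)].
Sum = -9.52.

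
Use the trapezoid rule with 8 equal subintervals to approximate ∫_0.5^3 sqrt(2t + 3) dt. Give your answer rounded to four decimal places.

Δt = (3 − 0.5)/8 = 0.3125.
f(0.5) ≈ 2.0000, f(0.8125) ≈ 2.1506, f(1.125) ≈ 2.2913, f(1.4375) ≈ 2.4238, f(1.75) ≈ 2.5495, f(2.0625) ≈ 2.6693, f(2.375) ≈ 2.7839, f(2.6875) ≈ 2.8940, f(3) ≈ 3.0000.
T_8 = (Δt/2)·[f(t_0) + 2f(t_1) + ... + 2f(t_{7}) + f(t_8)].
Sum ≈ 6.3320.

6.3320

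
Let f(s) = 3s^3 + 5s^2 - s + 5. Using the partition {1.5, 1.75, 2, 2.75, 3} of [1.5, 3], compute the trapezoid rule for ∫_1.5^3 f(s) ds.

102.49609375

Subinterval widths: 0.25, 0.25, 0.75, 0.25.
f(1.5) = 24.875, f(1.75) = 34.640625, f(2) = 47, f(2.75) = 102.453125, f(3) = 128.
On each subinterval the trapezoid contributes (Δs_i/2)·[f(s_{i-1}) + f(s_i)].
Sum = 102.49609375.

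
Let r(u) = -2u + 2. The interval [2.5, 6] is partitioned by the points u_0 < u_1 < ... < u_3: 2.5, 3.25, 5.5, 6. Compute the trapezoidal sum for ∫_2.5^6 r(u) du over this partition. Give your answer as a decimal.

Subinterval widths: 0.75, 2.25, 0.5.
r(2.5) = -3, r(3.25) = -4.5, r(5.5) = -9, r(6) = -10.
On each subinterval the trapezoid contributes (Δu_i/2)·[r(u_{i-1}) + r(u_i)].
Sum = -22.75.

-22.75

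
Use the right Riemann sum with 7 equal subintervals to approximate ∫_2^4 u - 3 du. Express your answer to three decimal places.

0.286

Δu = (4 − 2)/7 = 2/7.
Right endpoints: 16/7, 18/7, 20/7, 22/7, 24/7, 26/7, 4.
f(16/7) = -5/7, f(18/7) = -3/7, f(20/7) = -1/7, f(22/7) = 1/7, f(24/7) = 3/7, f(26/7) = 5/7, f(4) = 1.
Sum = Δu · [f(16/7) + f(18/7) + f(20/7) + ...].
Sum ≈ 0.286.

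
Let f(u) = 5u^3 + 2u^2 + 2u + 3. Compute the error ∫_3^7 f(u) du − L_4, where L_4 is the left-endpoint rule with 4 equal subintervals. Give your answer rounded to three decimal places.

Exact integral: ∫_3^7 f(u) du ≈ 3162.66667.
L_4 = 2380.
Error ≈ 3162.66667 − 2380 ≈ 782.667.

782.667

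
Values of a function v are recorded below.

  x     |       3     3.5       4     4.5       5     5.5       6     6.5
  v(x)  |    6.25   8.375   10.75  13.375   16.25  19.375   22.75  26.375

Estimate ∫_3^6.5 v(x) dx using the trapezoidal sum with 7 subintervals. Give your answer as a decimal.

53.59375

Δx = 0.5.
T_7 = (0.5/2)·[6.25 + 2·8.375 + 2·10.75 + 2·13.375 + 2·16.25 + 2·19.375 + 2·22.75 + 26.375] = 53.59375.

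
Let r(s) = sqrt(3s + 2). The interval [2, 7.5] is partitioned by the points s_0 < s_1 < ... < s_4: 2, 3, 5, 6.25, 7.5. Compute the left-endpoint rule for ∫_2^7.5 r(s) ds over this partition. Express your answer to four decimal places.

20.3096

Subinterval widths: 1, 2, 1.25, 1.25.
Left endpoints: 2, 3, 5, 6.25.
r(2) ≈ 2.8284, r(3) ≈ 3.3166, r(5) ≈ 4.1231, r(6.25) ≈ 4.5552.
Sum = Σ Δs_i · r(s_i).
Sum ≈ 20.3096.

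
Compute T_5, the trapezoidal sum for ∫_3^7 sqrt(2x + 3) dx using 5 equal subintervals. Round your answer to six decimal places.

14.359428

Δx = (7 − 3)/5 = 0.8.
f(3) ≈ 3.000000, f(3.8) ≈ 3.255764, f(4.6) ≈ 3.492850, f(5.4) ≈ 3.714835, f(6.2) ≈ 3.924283, f(7) ≈ 4.123106.
T_5 = (Δx/2)·[f(x_0) + 2f(x_1) + ... + 2f(x_{4}) + f(x_5)].
Sum ≈ 14.359428.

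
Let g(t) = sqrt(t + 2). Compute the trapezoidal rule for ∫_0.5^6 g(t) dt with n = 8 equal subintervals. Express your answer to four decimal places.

12.4442

Δt = (6 − 0.5)/8 = 0.6875.
g(0.5) ≈ 1.5811, g(1.1875) ≈ 1.7854, g(1.875) ≈ 1.9685, g(2.5625) ≈ 2.1360, g(3.25) ≈ 2.2913, g(3.9375) ≈ 2.4367, g(4.625) ≈ 2.5739, g(5.3125) ≈ 2.7042, g(6) ≈ 2.8284.
T_8 = (Δt/2)·[g(t_0) + 2g(t_1) + ... + 2g(t_{7}) + g(t_8)].
Sum ≈ 12.4442.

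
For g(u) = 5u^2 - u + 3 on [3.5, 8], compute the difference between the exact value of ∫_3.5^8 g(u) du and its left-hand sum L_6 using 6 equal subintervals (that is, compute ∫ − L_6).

93.234375

Exact integral: ∫_3.5^8 g(u) du = 769.5.
L_6 = 676.265625.
Error = 769.5 − 676.265625 = 93.234375.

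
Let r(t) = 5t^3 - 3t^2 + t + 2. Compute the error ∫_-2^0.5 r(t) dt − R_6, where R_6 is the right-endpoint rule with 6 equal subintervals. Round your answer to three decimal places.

-10.297

Exact integral: ∫_-2^0.5 r(t) dt = -24.921875.
R_6 ≈ -14.62457.
Error ≈ -24.921875 − (-14.62457) ≈ -10.297.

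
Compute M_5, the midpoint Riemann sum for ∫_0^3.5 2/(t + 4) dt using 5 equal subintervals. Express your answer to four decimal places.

1.2554

Δt = (3.5 − 0)/5 = 0.7.
Midpoints: 0.35, 1.05, 1.75, 2.45, 3.15.
f(0.35) = 40/87, f(1.05) = 40/101, f(1.75) = 8/23, f(2.45) = 40/129, f(3.15) = 40/143.
Sum = Δt · [f(0.35) + f(1.05) + f(1.75) + f(2.45) + f(3.15)].
Sum ≈ 1.2554.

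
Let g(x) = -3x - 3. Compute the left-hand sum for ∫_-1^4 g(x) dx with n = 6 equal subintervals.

Δx = (4 − (-1))/6 = 5/6.
Left endpoints: -1, -1/6, 2/3, 1.5, 7/3, 19/6.
g(-1) = 0, g(-1/6) = -2.5, g(2/3) = -5, g(1.5) = -7.5, g(7/3) = -10, g(19/6) = -12.5.
Sum = Δx · [g(-1) + g(-1/6) + g(2/3) + ...].
Sum = -31.25.

-31.25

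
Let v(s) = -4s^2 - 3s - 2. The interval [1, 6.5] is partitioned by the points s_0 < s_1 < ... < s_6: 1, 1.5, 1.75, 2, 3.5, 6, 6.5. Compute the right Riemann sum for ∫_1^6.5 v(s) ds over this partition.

Subinterval widths: 0.5, 0.25, 0.25, 1.5, 2.5, 0.5.
Right endpoints: 1.5, 1.75, 2, 3.5, 6, 6.5.
v(1.5) = -15.5, v(1.75) = -19.5, v(2) = -24, v(3.5) = -61.5, v(6) = -164, v(6.5) = -190.5.
Sum = Σ Δs_i · v(s_i).
Sum = -616.125.

-616.125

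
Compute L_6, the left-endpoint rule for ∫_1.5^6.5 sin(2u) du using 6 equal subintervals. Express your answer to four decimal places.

Δu = (6.5 − 1.5)/6 = 5/6.
Left endpoints: 1.5, 7/3, 19/6, 4, 29/6, 17/3.
f(1.5) ≈ 0.1411, f(7/3) ≈ -0.9990, f(19/6) ≈ 0.0501, f(4) ≈ 0.9894, f(29/6) ≈ -0.2395, f(17/3) ≈ -0.9435.
Sum = Δu · [f(1.5) + f(7/3) + f(19/6) + ...].
Sum ≈ -0.8345.

-0.8345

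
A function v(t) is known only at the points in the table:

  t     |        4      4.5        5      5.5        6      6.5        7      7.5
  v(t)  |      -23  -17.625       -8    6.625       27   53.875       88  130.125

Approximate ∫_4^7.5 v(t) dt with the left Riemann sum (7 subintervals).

Δt = 0.5.
Sum = 0.5·[(-23) + (-17.625) + (-8) + 6.625 + 27 + 53.875 + 88] = 63.4375.

63.4375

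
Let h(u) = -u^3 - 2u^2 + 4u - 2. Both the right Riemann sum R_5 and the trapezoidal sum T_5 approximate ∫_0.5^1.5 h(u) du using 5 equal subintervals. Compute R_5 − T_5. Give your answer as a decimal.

R_5 = -1.775.
T_5 = -1.45.
R_5 − T_5 = -0.325.

-0.325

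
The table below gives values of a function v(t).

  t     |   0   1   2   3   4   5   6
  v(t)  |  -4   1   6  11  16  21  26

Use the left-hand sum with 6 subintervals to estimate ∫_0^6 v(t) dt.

51

Δt = 1.
Sum = 1·[(-4) + 1 + 6 + 11 + 16 + 21] = 51.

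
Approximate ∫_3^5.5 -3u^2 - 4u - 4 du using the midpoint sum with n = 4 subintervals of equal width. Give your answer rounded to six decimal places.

-191.630859

Δu = (5.5 − 3)/4 = 0.625.
Midpoints: 3.3125, 3.9375, 4.5625, 5.1875.
f(3.3125) = -50.16796875, f(3.9375) = -66.26171875, f(4.5625) = -84.69921875, f(5.1875) = -105.48046875.
Sum = Δu · [f(3.3125) + f(3.9375) + f(4.5625) + f(5.1875)].
Sum ≈ -191.630859.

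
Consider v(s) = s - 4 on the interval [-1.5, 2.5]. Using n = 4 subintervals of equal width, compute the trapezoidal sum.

Δs = (2.5 − (-1.5))/4 = 1.
v(-1.5) = -5.5, v(-0.5) = -4.5, v(0.5) = -3.5, v(1.5) = -2.5, v(2.5) = -1.5.
T_4 = (Δs/2)·[v(s_0) + 2v(s_1) + 2v(s_2) + 2v(s_3) + v(s_4)].
Sum = -14.

-14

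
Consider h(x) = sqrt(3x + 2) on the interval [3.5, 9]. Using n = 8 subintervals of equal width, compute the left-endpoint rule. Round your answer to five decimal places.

Δx = (9 − 3.5)/8 = 0.6875.
Left endpoints: 3.5, 4.1875, 4.875, 5.5625, 6.25, 6.9375, 7.625, 8.3125.
h(3.5) ≈ 3.53553, h(4.1875) ≈ 3.81608, h(4.875) ≈ 4.07738, h(5.5625) ≈ 4.32290, h(6.25) ≈ 4.55522, h(6.9375) ≈ 4.77624, h(7.625) ≈ 4.98748, h(8.3125) ≈ 5.19013.
Sum = Δx · [h(3.5) + h(4.1875) + h(4.875) + ...].
Sum ≈ 24.24192.

24.24192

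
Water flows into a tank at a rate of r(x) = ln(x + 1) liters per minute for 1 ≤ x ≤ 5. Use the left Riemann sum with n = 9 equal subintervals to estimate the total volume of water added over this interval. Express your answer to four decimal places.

5.1147

Δx = (5 − 1)/9 = 4/9.
Left endpoints: 1, 13/9, 17/9, 7/3, 25/9, 29/9, 11/3, 37/9, 41/9.
r(1) ≈ 0.6931, r(13/9) ≈ 0.8938, r(17/9) ≈ 1.0609, r(7/3) ≈ 1.2040, r(25/9) ≈ 1.3291, r(29/9) ≈ 1.4404, r(11/3) ≈ 1.5404, r(37/9) ≈ 1.6314, r(41/9) ≈ 1.7148.
Sum = Δx · [r(1) + r(13/9) + r(17/9) + ...].
Sum ≈ 5.1147.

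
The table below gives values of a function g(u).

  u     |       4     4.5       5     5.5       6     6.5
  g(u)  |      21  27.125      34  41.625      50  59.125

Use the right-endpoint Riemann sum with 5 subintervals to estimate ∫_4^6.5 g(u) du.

105.9375

Δu = 0.5.
Sum = 0.5·[27.125 + 34 + 41.625 + 50 + 59.125] = 105.9375.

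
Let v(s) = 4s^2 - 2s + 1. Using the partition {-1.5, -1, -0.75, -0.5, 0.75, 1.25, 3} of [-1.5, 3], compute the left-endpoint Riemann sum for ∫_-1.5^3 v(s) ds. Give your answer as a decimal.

Subinterval widths: 0.5, 0.25, 0.25, 1.25, 0.5, 1.75.
Left endpoints: -1.5, -1, -0.75, -0.5, 0.75, 1.25.
v(-1.5) = 13, v(-1) = 7, v(-0.75) = 4.75, v(-0.5) = 3, v(0.75) = 1.75, v(1.25) = 4.75.
Sum = Σ Δs_i · v(s_i).
Sum = 22.375.

22.375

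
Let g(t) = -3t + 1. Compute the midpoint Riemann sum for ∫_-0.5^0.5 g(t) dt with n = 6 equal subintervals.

Δt = (0.5 − (-0.5))/6 = 1/6.
Midpoints: -5/12, -0.25, -1/12, 1/12, 0.25, 5/12.
g(-5/12) = 2.25, g(-0.25) = 1.75, g(-1/12) = 1.25, g(1/12) = 0.75, g(0.25) = 0.25, g(5/12) = -0.25.
Sum = Δt · [g(-5/12) + g(-0.25) + g(-1/12) + ...].
Sum = 1.

1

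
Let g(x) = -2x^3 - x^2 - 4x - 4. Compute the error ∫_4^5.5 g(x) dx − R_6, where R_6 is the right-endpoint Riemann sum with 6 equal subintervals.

Exact integral: ∫_4^5.5 g(x) dx = -398.15625.
R_6 = -426.7421875.
Error = -398.15625 − (-426.7421875) = 28.5859375.

28.5859375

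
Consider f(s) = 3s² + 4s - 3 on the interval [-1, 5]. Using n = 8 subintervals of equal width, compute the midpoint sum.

155.15625

Δs = (5 − (-1))/8 = 0.75.
Midpoints: -0.625, 0.125, 0.875, 1.625, 2.375, 3.125, 3.875, 4.625.
f(-0.625) = -4.328125, f(0.125) = -2.453125, f(0.875) = 2.796875, f(1.625) = 11.421875, f(2.375) = 23.421875, f(3.125) = 38.796875, f(3.875) = 57.546875, f(4.625) = 79.671875.
Sum = Δs · [f(-0.625) + f(0.125) + f(0.875) + ...].
Sum = 155.15625.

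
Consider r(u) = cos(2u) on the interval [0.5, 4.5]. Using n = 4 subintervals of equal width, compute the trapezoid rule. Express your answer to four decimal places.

Δu = (4.5 − 0.5)/4 = 1.
r(0.5) ≈ 0.5403, r(1.5) ≈ -0.9900, r(2.5) ≈ 0.2837, r(3.5) ≈ 0.7539, r(4.5) ≈ -0.9111.
T_4 = (Δu/2)·[r(u_0) + 2r(u_1) + 2r(u_2) + 2r(u_3) + r(u_4)].
Sum ≈ -0.1378.

-0.1378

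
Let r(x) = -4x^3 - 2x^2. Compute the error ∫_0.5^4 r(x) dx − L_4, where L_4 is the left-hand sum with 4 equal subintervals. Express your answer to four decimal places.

Exact integral: ∫_0.5^4 r(x) dx ≈ -298.520833.
L_4 = -185.91015625.
Error ≈ -298.520833 − (-185.91015625) ≈ -112.6107.

-112.6107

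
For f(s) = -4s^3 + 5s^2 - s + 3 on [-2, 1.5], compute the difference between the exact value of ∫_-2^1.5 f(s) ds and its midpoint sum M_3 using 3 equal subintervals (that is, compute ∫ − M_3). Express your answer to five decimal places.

3.17593

Exact integral: ∫_-2^1.5 f(s) ds ≈ 41.2708333.
M_3 ≈ 38.0949074.
Error ≈ 41.2708333 − 38.0949074 ≈ 3.17593.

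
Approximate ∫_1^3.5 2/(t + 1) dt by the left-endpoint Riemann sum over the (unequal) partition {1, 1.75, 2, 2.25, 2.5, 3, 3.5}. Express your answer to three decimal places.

1.788

Subinterval widths: 0.75, 0.25, 0.25, 0.25, 0.5, 0.5.
Left endpoints: 1, 1.75, 2, 2.25, 2.5, 3.
f(1) = 1, f(1.75) = 8/11, f(2) = 2/3, f(2.25) = 8/13, f(2.5) = 4/7, f(3) = 0.5.
Sum = Σ Δt_i · f(t_i).
Sum ≈ 1.788.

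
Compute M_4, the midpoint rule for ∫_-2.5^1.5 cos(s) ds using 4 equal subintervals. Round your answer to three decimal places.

1.664

Δs = (1.5 − (-2.5))/4 = 1.
Midpoints: -2, -1, 0, 1.
f(-2) ≈ -0.416, f(-1) ≈ 0.540, f(0) ≈ 1.000, f(1) ≈ 0.540.
Sum = Δs · [f(-2) + f(-1) + f(0) + f(1)].
Sum ≈ 1.664.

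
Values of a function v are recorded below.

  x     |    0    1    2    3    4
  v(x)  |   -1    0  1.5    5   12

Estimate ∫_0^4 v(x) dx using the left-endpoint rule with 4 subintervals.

Δx = 1.
Sum = 1·[(-1) + 0 + 1.5 + 5] = 5.5.

5.5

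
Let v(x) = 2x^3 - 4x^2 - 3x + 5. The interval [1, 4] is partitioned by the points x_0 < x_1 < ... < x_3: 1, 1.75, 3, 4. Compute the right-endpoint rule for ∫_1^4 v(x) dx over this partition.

73.1640625

Subinterval widths: 0.75, 1.25, 1.
Right endpoints: 1.75, 3, 4.
v(1.75) = -1.78125, v(3) = 14, v(4) = 57.
Sum = Σ Δx_i · v(x_i).
Sum = 73.1640625.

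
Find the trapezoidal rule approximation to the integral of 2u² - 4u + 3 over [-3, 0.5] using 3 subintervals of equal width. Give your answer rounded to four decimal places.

Δu = (0.5 − (-3))/3 = 7/6.
f(-3) = 33, f(-11/6) = 307/18, f(-2/3) = 59/9, f(0.5) = 1.5.
T_3 = (Δu/2)·[f(u_0) + 2f(u_1) + 2f(u_2) + f(u_3)].
Sum ≈ 47.6713.

47.6713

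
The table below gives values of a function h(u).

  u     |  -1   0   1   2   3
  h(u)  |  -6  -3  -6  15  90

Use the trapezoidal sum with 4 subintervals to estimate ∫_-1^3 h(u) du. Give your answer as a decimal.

48

Δu = 1.
T_4 = (1/2)·[(-6) + 2·(-3) + 2·(-6) + 2·15 + 90] = 48.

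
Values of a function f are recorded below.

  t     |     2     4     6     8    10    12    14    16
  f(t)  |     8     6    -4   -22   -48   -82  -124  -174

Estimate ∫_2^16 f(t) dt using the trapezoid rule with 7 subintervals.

-714

Δt = 2.
T_7 = (2/2)·[8 + 2·6 + 2·(-4) + 2·(-22) + 2·(-48) + 2·(-82) + 2·(-124) + (-174)] = -714.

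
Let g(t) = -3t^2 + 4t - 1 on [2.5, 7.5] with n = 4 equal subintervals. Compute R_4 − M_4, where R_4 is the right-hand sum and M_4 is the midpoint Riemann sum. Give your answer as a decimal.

R_4 = -396.40625.
M_4 = -309.296875.
R_4 − M_4 = -87.109375.

-87.109375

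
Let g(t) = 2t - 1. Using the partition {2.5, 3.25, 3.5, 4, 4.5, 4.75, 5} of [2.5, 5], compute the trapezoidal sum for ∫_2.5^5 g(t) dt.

Subinterval widths: 0.75, 0.25, 0.5, 0.5, 0.25, 0.25.
g(2.5) = 4, g(3.25) = 5.5, g(3.5) = 6, g(4) = 7, g(4.5) = 8, g(4.75) = 8.5, g(5) = 9.
On each subinterval the trapezoid contributes (Δt_i/2)·[g(t_{i-1}) + g(t_i)].
Sum = 16.25.

16.25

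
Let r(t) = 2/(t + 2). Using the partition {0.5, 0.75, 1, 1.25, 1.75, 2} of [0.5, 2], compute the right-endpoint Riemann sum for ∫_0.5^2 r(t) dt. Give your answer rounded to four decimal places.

0.8940

Subinterval widths: 0.25, 0.25, 0.25, 0.5, 0.25.
Right endpoints: 0.75, 1, 1.25, 1.75, 2.
r(0.75) = 8/11, r(1) = 2/3, r(1.25) = 8/13, r(1.75) = 8/15, r(2) = 0.5.
Sum = Σ Δt_i · r(t_i).
Sum ≈ 0.8940.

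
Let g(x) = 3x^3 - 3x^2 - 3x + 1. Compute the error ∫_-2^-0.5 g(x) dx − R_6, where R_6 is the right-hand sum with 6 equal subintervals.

-3.57421875

Exact integral: ∫_-2^-0.5 g(x) dx = -12.703125.
R_6 = -9.12890625.
Error = -12.703125 − (-9.12890625) = -3.57421875.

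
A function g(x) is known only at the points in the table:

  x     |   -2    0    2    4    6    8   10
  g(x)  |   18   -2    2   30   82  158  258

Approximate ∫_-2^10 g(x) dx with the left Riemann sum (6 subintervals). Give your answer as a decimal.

Δx = 2.
Sum = 2·[18 + (-2) + 2 + 30 + 82 + 158] = 576.

576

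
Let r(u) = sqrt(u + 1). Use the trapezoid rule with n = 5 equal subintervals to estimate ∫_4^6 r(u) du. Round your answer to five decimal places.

4.89282

Δu = (6 − 4)/5 = 0.4.
r(4) ≈ 2.23607, r(4.4) ≈ 2.32379, r(4.8) ≈ 2.40832, r(5.2) ≈ 2.48998, r(5.6) ≈ 2.56905, r(6) ≈ 2.64575.
T_5 = (Δu/2)·[r(u_0) + 2r(u_1) + ... + 2r(u_{4}) + r(u_5)].
Sum ≈ 4.89282.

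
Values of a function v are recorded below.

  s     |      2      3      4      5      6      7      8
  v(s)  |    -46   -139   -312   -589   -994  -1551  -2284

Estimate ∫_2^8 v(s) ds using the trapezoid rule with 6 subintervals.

-4750

Δs = 1.
T_6 = (1/2)·[(-46) + 2·(-139) + 2·(-312) + 2·(-589) + 2·(-994) + 2·(-1551) + (-2284)] = -4750.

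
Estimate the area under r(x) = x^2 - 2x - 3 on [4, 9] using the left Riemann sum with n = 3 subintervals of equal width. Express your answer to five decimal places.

Δx = (9 − 4)/3 = 5/3.
Left endpoints: 4, 17/3, 22/3.
r(4) = 5, r(17/3) = 160/9, r(22/3) = 325/9.
Sum = Δx · [r(4) + r(17/3) + r(22/3)].
Sum ≈ 98.14815.

98.14815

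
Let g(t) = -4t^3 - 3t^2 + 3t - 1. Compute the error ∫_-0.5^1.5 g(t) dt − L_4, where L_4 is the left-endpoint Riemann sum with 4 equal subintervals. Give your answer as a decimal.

-2.75

Exact integral: ∫_-0.5^1.5 g(t) dt = -7.5.
L_4 = -4.75.
Error = -7.5 − (-4.75) = -2.75.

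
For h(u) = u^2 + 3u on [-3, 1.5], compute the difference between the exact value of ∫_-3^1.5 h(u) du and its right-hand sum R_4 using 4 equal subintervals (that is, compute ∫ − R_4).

-4.74609375

Exact integral: ∫_-3^1.5 h(u) du = 0.
R_4 = 4.74609375.
Error = 0 − 4.74609375 = -4.74609375.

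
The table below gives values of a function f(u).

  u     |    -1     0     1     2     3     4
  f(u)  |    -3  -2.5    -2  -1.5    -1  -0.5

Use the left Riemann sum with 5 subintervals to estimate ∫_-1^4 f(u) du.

Δu = 1.
Sum = 1·[(-3) + (-2.5) + (-2) + (-1.5) + (-1)] = -10.

-10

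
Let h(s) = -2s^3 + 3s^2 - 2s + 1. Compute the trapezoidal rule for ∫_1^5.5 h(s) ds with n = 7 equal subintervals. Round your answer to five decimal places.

-321.52041

Δs = (5.5 − 1)/7 = 9/14.
h(1) = 0, h(23/14) = -2097/686, h(16/7) = -4041/343, h(41/14) = -10071/343, h(25/7) = -20232/343, h(59/14) = -71235/686, h(34/7) = -57321/343, h(5.5) = -252.
T_7 = (Δs/2)·[h(s_0) + 2h(s_1) + ... + 2h(s_{6}) + h(s_7)].
Sum ≈ -321.52041.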